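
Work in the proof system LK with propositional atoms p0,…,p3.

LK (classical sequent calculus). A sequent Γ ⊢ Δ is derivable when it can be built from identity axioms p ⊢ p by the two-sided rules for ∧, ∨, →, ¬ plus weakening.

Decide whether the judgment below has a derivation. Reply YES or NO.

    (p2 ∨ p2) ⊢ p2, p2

Proof tree:
[WR] (p2 ∨ p2) ⊢ p2, p2
  [∨L] (p2 ∨ p2) ⊢ p2
    [Ax] p2 ⊢ p2
    [Ax] p2 ⊢ p2

Result: YES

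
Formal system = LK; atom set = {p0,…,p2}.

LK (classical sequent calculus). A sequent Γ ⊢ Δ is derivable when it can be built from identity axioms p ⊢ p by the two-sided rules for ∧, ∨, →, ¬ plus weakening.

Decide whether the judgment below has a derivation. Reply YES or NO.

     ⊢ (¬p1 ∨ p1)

Derivation trace:
[∨R]  ⊢ (¬p1 ∨ p1)
  [¬R]  ⊢ p1, ¬p1
    [Ax] p1 ⊢ p1

Result: YES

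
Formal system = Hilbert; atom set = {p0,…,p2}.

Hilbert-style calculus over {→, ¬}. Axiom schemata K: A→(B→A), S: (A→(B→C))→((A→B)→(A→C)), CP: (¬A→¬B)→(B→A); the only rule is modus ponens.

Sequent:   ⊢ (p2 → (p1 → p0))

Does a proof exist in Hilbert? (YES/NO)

Search for a countermodel by truth-table:
  v=000: Γ:[] Δ:[(p2 → (p1 → p0))=T] refutes=False
  v=001: Γ:[] Δ:[(p2 → (p1 → p0))=T] refutes=False
  v=010: Γ:[] Δ:[(p2 → (p1 → p0))=T] refutes=False
  v=011: Γ:[] Δ:[(p2 → (p1 → p0))=F] refutes=True  ← countermodel

Result: NO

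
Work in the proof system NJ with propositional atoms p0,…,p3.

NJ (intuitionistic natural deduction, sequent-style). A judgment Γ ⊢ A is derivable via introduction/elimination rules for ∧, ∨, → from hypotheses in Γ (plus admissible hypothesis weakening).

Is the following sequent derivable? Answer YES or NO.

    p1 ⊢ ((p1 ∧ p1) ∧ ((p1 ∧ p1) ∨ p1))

Derivation (root first):
[∧I] p1 ⊢ ((p1 ∧ p1) ∧ ((p1 ∧ p1) ∨ p1))
  [∧I] p1 ⊢ (p1 ∧ p1)
    [Ax] p1 ⊢ p1
    [Ax] p1 ⊢ p1
  [∨I₁] p1 ⊢ ((p1 ∧ p1) ∨ p1)
    [∧I] p1 ⊢ (p1 ∧ p1)
      [Ax] p1 ⊢ p1
      [Ax] p1 ⊢ p1

Result: YES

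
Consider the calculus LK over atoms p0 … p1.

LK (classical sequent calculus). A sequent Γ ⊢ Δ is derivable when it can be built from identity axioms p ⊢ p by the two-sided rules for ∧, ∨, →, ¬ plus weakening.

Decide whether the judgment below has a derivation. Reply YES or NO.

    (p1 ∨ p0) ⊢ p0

Truth-table refutation:
  v=00: Γ:[(p1 ∨ p0)=F] Δ:[p0=F] refutes=False
  v=01: Γ:[(p1 ∨ p0)=T] Δ:[p0=F] refutes=True  ← countermodel

Result: NO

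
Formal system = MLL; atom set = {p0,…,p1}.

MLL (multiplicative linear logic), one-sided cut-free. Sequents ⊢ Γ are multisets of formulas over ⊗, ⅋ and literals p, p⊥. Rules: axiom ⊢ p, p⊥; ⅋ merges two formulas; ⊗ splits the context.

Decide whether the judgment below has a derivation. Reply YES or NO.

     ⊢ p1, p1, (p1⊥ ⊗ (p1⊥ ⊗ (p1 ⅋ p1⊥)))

Derivation (root first):
[⊗]  ⊢ p1, p1, (p1⊥ ⊗ (p1⊥ ⊗ (p1 ⅋ p1⊥)))
  [Ax]  ⊢ p1, p1⊥
  [⊗]  ⊢ p1, (p1⊥ ⊗ (p1 ⅋ p1⊥))
    [Ax]  ⊢ p1, p1⊥
    [⅋]  ⊢ (p1 ⅋ p1⊥)
      [Ax]  ⊢ p1, p1⊥

Result: YES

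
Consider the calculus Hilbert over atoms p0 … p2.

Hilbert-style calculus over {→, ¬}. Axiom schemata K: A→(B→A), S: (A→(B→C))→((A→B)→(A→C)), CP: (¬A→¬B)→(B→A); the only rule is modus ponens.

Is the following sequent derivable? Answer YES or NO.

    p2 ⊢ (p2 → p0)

Search for a countermodel by truth-table:
  v=000: Γ:[p2=F] Δ:[(p2 → p0)=T] refutes=False
  v=001: Γ:[p2=T] Δ:[(p2 → p0)=F] refutes=True  ← countermodel

Result: NO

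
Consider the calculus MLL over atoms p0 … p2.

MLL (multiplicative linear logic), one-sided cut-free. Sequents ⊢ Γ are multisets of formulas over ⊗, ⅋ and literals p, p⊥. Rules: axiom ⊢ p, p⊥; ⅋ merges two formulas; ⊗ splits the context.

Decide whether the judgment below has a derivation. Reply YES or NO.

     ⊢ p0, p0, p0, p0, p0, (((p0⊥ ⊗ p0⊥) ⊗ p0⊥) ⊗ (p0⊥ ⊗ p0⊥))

Proof tree:
[⊗]  ⊢ p0, p0, p0, p0, p0, (((p0⊥ ⊗ p0⊥) ⊗ p0⊥) ⊗ (p0⊥ ⊗ p0⊥))
  [⊗]  ⊢ p0, p0, p0, ((p0⊥ ⊗ p0⊥) ⊗ p0⊥)
    [⊗]  ⊢ p0, p0, (p0⊥ ⊗ p0⊥)
      [Ax]  ⊢ p0, p0⊥
      [Ax]  ⊢ p0, p0⊥
    [Ax]  ⊢ p0, p0⊥
  [⊗]  ⊢ p0, p0, (p0⊥ ⊗ p0⊥)
    [Ax]  ⊢ p0, p0⊥
    [Ax]  ⊢ p0, p0⊥

Result: YES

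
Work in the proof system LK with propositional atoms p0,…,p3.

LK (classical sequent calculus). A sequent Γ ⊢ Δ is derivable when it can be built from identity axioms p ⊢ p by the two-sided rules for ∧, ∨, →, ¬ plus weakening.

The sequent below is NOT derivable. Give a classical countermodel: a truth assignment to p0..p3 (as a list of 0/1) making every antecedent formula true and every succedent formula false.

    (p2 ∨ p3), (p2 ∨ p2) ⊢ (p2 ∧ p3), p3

Search for a countermodel by truth-table:
  v=0000: Γ:[(p2 ∨ p3)=F, (p2 ∨ p2)=F] Δ:[(p2 ∧ p3)=F, p3=F] refutes=False
  v=0001: Γ:[(p2 ∨ p3)=T, (p2 ∨ p2)=F] Δ:[(p2 ∧ p3)=F, p3=T] refutes=False
  v=0010: Γ:[(p2 ∨ p3)=T, (p2 ∨ p2)=T] Δ:[(p2 ∧ p3)=F, p3=F] refutes=True  ← countermodel

Result: [0, 0, 1, 0]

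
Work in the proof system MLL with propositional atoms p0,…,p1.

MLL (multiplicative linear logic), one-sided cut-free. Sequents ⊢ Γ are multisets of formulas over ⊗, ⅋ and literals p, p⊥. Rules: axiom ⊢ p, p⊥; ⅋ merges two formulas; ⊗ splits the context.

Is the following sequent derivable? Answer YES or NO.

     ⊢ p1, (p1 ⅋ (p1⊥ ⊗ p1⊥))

Derivation trace:
[⅋]  ⊢ p1, (p1 ⅋ (p1⊥ ⊗ p1⊥))
  [⊗]  ⊢ p1, p1, (p1⊥ ⊗ p1⊥)
    [Ax]  ⊢ p1, p1⊥
    [Ax]  ⊢ p1, p1⊥

Result: YES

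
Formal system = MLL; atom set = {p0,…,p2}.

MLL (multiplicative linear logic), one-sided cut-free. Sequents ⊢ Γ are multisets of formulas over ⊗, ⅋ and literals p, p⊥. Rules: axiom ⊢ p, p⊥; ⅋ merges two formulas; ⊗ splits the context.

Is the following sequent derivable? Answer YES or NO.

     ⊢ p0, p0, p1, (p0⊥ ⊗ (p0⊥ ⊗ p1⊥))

Derivation trace:
[⊗]  ⊢ p0, p0, p1, (p0⊥ ⊗ (p0⊥ ⊗ p1⊥))
  [Ax]  ⊢ p0, p0⊥
  [⊗]  ⊢ p0, p1, (p0⊥ ⊗ p1⊥)
    [Ax]  ⊢ p0, p0⊥
    [Ax]  ⊢ p1, p1⊥

Result: YES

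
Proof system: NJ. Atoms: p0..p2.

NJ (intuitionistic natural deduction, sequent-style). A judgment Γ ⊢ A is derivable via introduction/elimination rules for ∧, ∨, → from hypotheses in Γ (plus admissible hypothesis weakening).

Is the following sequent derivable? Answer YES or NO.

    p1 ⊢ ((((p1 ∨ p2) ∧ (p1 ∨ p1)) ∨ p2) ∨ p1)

Proof tree:
[∨I₁] p1 ⊢ ((((p1 ∨ p2) ∧ (p1 ∨ p1)) ∨ p2) ∨ p1)
  [∨I₁] p1 ⊢ (((p1 ∨ p2) ∧ (p1 ∨ p1)) ∨ p2)
    [∧I] p1 ⊢ ((p1 ∨ p2) ∧ (p1 ∨ p1))
      [∨I₁] p1 ⊢ (p1 ∨ p2)
        [Ax] p1 ⊢ p1
      [∨I₁] p1 ⊢ (p1 ∨ p1)
        [Ax] p1 ⊢ p1

Result: YES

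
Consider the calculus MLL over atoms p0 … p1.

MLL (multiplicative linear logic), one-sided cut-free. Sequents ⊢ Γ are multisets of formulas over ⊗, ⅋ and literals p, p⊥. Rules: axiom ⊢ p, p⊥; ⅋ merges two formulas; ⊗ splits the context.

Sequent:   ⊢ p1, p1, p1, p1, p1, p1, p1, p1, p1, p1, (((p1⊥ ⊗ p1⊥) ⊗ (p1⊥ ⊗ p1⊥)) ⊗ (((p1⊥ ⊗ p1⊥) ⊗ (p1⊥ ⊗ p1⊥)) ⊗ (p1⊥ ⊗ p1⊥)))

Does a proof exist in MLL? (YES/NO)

Derivation (root first):
[⊗]  ⊢ p1, p1, p1, p1, p1, p1, p1, p1, p1, p1, (((p1⊥ ⊗ p1⊥) ⊗ (p1⊥ ⊗ p1⊥)) ⊗ (((p1⊥ ⊗ p1⊥) ⊗ (p1⊥ ⊗ p1⊥)) ⊗ (p1⊥ ⊗ p1⊥)))
  [⊗]  ⊢ p1, p1, p1, p1, ((p1⊥ ⊗ p1⊥) ⊗ (p1⊥ ⊗ p1⊥))
    [⊗]  ⊢ p1, p1, (p1⊥ ⊗ p1⊥)
      [Ax]  ⊢ p1, p1⊥
      [Ax]  ⊢ p1, p1⊥
    [⊗]  ⊢ p1, p1, (p1⊥ ⊗ p1⊥)
      [Ax]  ⊢ p1, p1⊥
      [Ax]  ⊢ p1, p1⊥
  [⊗]  ⊢ p1, p1, p1, p1, p1, p1, (((p1⊥ ⊗ p1⊥) ⊗ (p1⊥ ⊗ p1⊥)) ⊗ (p1⊥ ⊗ p1⊥))
    [⊗]  ⊢ p1, p1, p1, p1, ((p1⊥ ⊗ p1⊥) ⊗ (p1⊥ ⊗ p1⊥))
      [⊗]  ⊢ p1, p1, (p1⊥ ⊗ p1⊥)
        [Ax]  ⊢ p1, p1⊥
        [Ax]  ⊢ p1, p1⊥
      [⊗]  ⊢ p1, p1, (p1⊥ ⊗ p1⊥)
        [Ax]  ⊢ p1, p1⊥
        [Ax]  ⊢ p1, p1⊥
    [⊗]  ⊢ p1, p1, (p1⊥ ⊗ p1⊥)
      [Ax]  ⊢ p1, p1⊥
      [Ax]  ⊢ p1, p1⊥

Result: YES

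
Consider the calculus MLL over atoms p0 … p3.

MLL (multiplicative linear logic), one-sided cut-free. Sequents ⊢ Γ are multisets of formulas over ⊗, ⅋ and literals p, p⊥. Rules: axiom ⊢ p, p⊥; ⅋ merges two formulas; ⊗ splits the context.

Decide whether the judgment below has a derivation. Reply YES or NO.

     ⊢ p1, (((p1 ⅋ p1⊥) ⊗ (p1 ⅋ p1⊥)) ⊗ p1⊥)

Proof tree:
[⊗]  ⊢ p1, (((p1 ⅋ p1⊥) ⊗ (p1 ⅋ p1⊥)) ⊗ p1⊥)
  [⊗]  ⊢ ((p1 ⅋ p1⊥) ⊗ (p1 ⅋ p1⊥))
    [⅋]  ⊢ (p1 ⅋ p1⊥)
      [Ax]  ⊢ p1, p1⊥
    [⅋]  ⊢ (p1 ⅋ p1⊥)
      [Ax]  ⊢ p1, p1⊥
  [Ax]  ⊢ p1, p1⊥

Result: YES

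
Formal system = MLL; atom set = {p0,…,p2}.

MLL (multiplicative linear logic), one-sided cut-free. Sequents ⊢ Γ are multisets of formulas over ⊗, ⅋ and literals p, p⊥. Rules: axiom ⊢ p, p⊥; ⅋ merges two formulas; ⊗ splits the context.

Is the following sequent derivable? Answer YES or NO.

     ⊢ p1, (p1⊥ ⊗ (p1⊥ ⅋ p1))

Proof tree:
[⊗]  ⊢ p1, (p1⊥ ⊗ (p1⊥ ⅋ p1))
  [Ax]  ⊢ p1, p1⊥
  [⅋]  ⊢ (p1⊥ ⅋ p1)
    [Ax]  ⊢ p1, p1⊥

Result: YES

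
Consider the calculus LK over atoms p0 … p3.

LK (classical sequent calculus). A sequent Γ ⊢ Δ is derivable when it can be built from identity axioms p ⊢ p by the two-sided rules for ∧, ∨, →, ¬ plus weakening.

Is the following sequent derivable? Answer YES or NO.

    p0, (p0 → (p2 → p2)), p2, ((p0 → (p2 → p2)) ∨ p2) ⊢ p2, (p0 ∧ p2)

Derivation trace:
[∧R] p0, (p0 → (p2 → p2)), p2, ((p0 → (p2 → p2)) ∨ p2) ⊢ p2, (p0 ∧ p2)
  [∨L] p2, p0, ((p0 → (p2 → p2)) ∨ p2) ⊢ p2, p0
    [→L] p2, p0, (p0 → (p2 → p2)) ⊢ p2
      [WL] p0, p2 ⊢ p0
        [Ax] p0 ⊢ p0
      [→L] p2, (p2 → p2) ⊢ p2
        [Ax] p2 ⊢ p2
        [Ax] p2 ⊢ p2
    [WL] p0, p2 ⊢ p0
      [Ax] p0 ⊢ p0
  [→L] p2, p0, (p0 → (p2 → p2)) ⊢ p2
    [WL] p0, p2 ⊢ p0
      [Ax] p0 ⊢ p0
    [→L] p2, (p2 → p2) ⊢ p2
      [Ax] p2 ⊢ p2
      [Ax] p2 ⊢ p2

Result: YES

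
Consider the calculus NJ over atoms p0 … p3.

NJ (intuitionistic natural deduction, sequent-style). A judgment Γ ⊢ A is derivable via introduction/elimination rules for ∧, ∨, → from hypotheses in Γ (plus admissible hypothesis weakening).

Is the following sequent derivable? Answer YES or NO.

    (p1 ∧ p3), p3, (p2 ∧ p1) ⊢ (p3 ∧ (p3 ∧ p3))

Proof tree:
[Wk] (p1 ∧ p3), p3, (p2 ∧ p1) ⊢ (p3 ∧ (p3 ∧ p3))
  [∧I] (p1 ∧ p3), p3 ⊢ (p3 ∧ (p3 ∧ p3))
    [Wk] p3, (p1 ∧ p3) ⊢ p3
      [Ax] p3 ⊢ p3
    [∧I] p3 ⊢ (p3 ∧ p3)
      [Ax] p3 ⊢ p3
      [Ax] p3 ⊢ p3

Result: YES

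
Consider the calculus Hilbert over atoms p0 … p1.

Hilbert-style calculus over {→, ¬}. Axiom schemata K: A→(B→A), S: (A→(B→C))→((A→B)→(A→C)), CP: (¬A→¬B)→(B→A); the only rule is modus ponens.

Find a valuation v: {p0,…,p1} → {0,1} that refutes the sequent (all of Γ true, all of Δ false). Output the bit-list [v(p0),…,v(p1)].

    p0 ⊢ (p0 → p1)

Enumerate valuations to refute Γ ⊢ Δ:
  v=00: Γ:[p0=F] Δ:[(p0 → p1)=T] refutes=False
  v=01: Γ:[p0=F] Δ:[(p0 → p1)=T] refutes=False
  v=10: Γ:[p0=T] Δ:[(p0 → p1)=F] refutes=True  ← countermodel

Result: [1, 0]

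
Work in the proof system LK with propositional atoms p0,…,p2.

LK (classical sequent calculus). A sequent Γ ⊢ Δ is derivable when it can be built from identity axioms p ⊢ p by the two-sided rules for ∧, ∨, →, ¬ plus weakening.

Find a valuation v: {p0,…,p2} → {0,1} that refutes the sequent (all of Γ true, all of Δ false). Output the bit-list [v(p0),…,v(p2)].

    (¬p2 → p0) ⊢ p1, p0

Enumerate valuations to refute Γ ⊢ Δ:
  v=000: Γ:[(¬p2 → p0)=F] Δ:[p1=F, p0=F] refutes=False
  v=001: Γ:[(¬p2 → p0)=T] Δ:[p1=F, p0=F] refutes=True  ← countermodel

Result: [0, 0, 1]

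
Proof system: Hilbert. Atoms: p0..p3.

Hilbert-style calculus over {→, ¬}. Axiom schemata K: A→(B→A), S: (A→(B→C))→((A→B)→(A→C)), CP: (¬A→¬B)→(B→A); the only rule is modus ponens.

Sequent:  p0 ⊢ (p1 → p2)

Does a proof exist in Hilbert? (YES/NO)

Truth-table refutation:
  v=0000: Γ:[p0=F] Δ:[(p1 → p2)=T] refutes=False
  v=0001: Γ:[p0=F] Δ:[(p1 → p2)=T] refutes=False
  v=0010: Γ:[p0=F] Δ:[(p1 → p2)=T] refutes=False
  v=0011: Γ:[p0=F] Δ:[(p1 → p2)=T] refutes=False
  v=0100: Γ:[p0=F] Δ:[(p1 → p2)=F] refutes=False
  v=0101: Γ:[p0=F] Δ:[(p1 → p2)=F] refutes=False
  v=0110: Γ:[p0=F] Δ:[(p1 → p2)=T] refutes=False
  v=0111: Γ:[p0=F] Δ:[(p1 → p2)=T] refutes=False
  v=1000: Γ:[p0=T] Δ:[(p1 → p2)=T] refutes=False
  v=1001: Γ:[p0=T] Δ:[(p1 → p2)=T] refutes=False
  v=1010: Γ:[p0=T] Δ:[(p1 → p2)=T] refutes=False
  v=1011: Γ:[p0=T] Δ:[(p1 → p2)=T] refutes=False
  v=1100: Γ:[p0=T] Δ:[(p1 → p2)=F] refutes=True  ← countermodel

Result: NO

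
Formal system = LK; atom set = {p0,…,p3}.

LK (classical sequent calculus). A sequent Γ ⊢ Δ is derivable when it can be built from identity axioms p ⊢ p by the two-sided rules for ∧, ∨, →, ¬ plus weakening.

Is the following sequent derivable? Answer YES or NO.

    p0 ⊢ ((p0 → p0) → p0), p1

Derivation trace:
[WR] p0 ⊢ ((p0 → p0) → p0), p1
  [→R] p0 ⊢ ((p0 → p0) → p0)
    [→L] p0, (p0 → p0) ⊢ p0
      [Ax] p0 ⊢ p0
      [Ax] p0 ⊢ p0

Result: YES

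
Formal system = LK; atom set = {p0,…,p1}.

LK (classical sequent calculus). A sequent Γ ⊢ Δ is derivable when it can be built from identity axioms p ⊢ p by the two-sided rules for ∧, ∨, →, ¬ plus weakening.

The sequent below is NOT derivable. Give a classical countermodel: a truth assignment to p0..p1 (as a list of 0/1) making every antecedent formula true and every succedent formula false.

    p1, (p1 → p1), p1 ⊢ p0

Enumerate valuations to refute Γ ⊢ Δ:
  v=00: Γ:[p1=F, (p1 → p1)=T, p1=F] Δ:[p0=F] refutes=False
  v=01: Γ:[p1=T, (p1 → p1)=T, p1=T] Δ:[p0=F] refutes=True  ← countermodel

Result: [0, 1]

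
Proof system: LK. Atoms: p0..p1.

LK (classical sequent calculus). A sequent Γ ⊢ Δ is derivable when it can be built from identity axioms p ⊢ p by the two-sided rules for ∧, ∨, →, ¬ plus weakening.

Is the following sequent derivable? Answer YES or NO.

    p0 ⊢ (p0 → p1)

Search for a countermodel by truth-table:
  v=00: Γ:[p0=F] Δ:[(p0 → p1)=T] refutes=False
  v=01: Γ:[p0=F] Δ:[(p0 → p1)=T] refutes=False
  v=10: Γ:[p0=T] Δ:[(p0 → p1)=F] refutes=True  ← countermodel

Result: NO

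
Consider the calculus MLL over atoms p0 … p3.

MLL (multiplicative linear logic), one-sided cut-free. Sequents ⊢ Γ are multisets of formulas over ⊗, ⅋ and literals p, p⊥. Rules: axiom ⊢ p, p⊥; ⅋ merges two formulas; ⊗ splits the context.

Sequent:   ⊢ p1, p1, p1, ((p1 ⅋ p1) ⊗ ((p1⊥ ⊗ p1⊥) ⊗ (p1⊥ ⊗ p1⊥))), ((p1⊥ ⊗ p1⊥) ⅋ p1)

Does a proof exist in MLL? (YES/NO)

Derivation (root first):
[⅋]  ⊢ p1, p1, p1, ((p1 ⅋ p1) ⊗ ((p1⊥ ⊗ p1⊥) ⊗ (p1⊥ ⊗ p1⊥))), ((p1⊥ ⊗ p1⊥) ⅋ p1)
  [⊗]  ⊢ (p1⊥ ⊗ p1⊥), p1, p1, p1, p1, ((p1 ⅋ p1) ⊗ ((p1⊥ ⊗ p1⊥) ⊗ (p1⊥ ⊗ p1⊥)))
    [⅋]  ⊢ (p1⊥ ⊗ p1⊥), (p1 ⅋ p1)
      [⊗]  ⊢ p1, p1, (p1⊥ ⊗ p1⊥)
        [Ax]  ⊢ p1, p1⊥
        [Ax]  ⊢ p1, p1⊥
    [⊗]  ⊢ p1, p1, p1, p1, ((p1⊥ ⊗ p1⊥) ⊗ (p1⊥ ⊗ p1⊥))
      [⊗]  ⊢ p1, p1, (p1⊥ ⊗ p1⊥)
        [Ax]  ⊢ p1, p1⊥
        [Ax]  ⊢ p1, p1⊥
      [⊗]  ⊢ p1, p1, (p1⊥ ⊗ p1⊥)
        [Ax]  ⊢ p1, p1⊥
        [Ax]  ⊢ p1, p1⊥

Result: YES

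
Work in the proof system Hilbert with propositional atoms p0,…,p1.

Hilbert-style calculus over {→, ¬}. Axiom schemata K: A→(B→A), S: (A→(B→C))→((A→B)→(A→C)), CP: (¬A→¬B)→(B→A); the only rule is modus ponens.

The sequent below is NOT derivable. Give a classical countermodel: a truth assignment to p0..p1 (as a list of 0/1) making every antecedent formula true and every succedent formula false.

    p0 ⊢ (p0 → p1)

Enumerate valuations to refute Γ ⊢ Δ:
  v=00: Γ:[p0=F] Δ:[(p0 → p1)=T] refutes=False
  v=01: Γ:[p0=F] Δ:[(p0 → p1)=T] refutes=False
  v=10: Γ:[p0=T] Δ:[(p0 → p1)=F] refutes=True  ← countermodel

Result: [1, 0]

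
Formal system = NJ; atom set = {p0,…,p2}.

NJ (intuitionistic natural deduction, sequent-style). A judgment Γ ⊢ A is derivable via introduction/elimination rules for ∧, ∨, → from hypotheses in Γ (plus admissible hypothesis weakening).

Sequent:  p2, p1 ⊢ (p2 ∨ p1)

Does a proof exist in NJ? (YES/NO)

Proof tree:
[∨I₁] p2, p1 ⊢ (p2 ∨ p1)
  [Wk] p2, p1 ⊢ p2
    [Ax] p2 ⊢ p2

Result: YES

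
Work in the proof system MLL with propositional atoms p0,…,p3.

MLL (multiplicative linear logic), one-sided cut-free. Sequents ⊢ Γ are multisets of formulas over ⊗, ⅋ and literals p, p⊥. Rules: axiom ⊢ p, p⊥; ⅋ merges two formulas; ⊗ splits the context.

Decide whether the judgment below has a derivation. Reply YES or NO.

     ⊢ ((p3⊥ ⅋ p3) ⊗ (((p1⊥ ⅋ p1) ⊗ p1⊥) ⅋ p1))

Derivation trace:
[⊗]  ⊢ ((p3⊥ ⅋ p3) ⊗ (((p1⊥ ⅋ p1) ⊗ p1⊥) ⅋ p1))
  [⅋]  ⊢ (p3⊥ ⅋ p3)
    [Ax]  ⊢ p3, p3⊥
  [⅋]  ⊢ (((p1⊥ ⅋ p1) ⊗ p1⊥) ⅋ p1)
    [⊗]  ⊢ p1, ((p1⊥ ⅋ p1) ⊗ p1⊥)
      [⅋]  ⊢ (p1⊥ ⅋ p1)
        [Ax]  ⊢ p1, p1⊥
      [Ax]  ⊢ p1, p1⊥

Result: YES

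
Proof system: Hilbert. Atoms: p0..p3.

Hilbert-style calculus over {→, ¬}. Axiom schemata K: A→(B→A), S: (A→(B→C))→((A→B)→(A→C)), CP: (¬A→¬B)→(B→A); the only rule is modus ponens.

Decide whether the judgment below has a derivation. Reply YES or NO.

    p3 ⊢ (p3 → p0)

Truth-table refutation:
  v=0000: Γ:[p3=F] Δ:[(p3 → p0)=T] refutes=False
  v=0001: Γ:[p3=T] Δ:[(p3 → p0)=F] refutes=True  ← countermodel

Result: NO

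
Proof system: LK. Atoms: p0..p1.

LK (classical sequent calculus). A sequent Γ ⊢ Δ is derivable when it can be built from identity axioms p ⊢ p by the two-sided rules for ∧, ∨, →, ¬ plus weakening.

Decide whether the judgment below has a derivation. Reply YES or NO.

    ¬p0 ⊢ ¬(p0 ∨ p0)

Proof tree:
[¬R] ¬p0 ⊢ ¬(p0 ∨ p0)
  [¬L] (p0 ∨ p0), ¬p0 ⊢ 
    [∨L] (p0 ∨ p0) ⊢ p0
      [Ax] p0 ⊢ p0
      [Ax] p0 ⊢ p0

Result: YES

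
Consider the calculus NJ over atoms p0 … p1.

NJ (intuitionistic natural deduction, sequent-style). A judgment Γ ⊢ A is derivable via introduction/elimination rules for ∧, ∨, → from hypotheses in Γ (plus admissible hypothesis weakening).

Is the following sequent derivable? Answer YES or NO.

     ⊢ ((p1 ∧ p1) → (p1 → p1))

Derivation trace:
[→I]  ⊢ ((p1 ∧ p1) → (p1 → p1))
  [Wk] (p1 ∧ p1) ⊢ (p1 → p1)
    [→I]  ⊢ (p1 → p1)
      [Ax] p1 ⊢ p1

Result: YES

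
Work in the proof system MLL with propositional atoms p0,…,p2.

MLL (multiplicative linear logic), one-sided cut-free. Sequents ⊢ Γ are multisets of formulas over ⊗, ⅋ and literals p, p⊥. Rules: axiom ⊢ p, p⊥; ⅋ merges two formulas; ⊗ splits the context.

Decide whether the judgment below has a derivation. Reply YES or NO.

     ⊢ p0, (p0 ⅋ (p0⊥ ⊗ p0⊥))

Proof tree:
[⅋]  ⊢ p0, (p0 ⅋ (p0⊥ ⊗ p0⊥))
  [⊗]  ⊢ p0, p0, (p0⊥ ⊗ p0⊥)
    [Ax]  ⊢ p0, p0⊥
    [Ax]  ⊢ p0, p0⊥

Result: YES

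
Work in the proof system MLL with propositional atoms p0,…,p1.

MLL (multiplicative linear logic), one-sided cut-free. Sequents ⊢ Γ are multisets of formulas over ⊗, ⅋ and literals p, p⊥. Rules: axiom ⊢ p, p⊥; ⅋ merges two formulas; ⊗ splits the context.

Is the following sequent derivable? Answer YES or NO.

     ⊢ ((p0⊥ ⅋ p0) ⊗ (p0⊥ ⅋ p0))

Proof tree:
[⊗]  ⊢ ((p0⊥ ⅋ p0) ⊗ (p0⊥ ⅋ p0))
  [⅋]  ⊢ (p0⊥ ⅋ p0)
    [Ax]  ⊢ p0, p0⊥
  [⅋]  ⊢ (p0⊥ ⅋ p0)
    [Ax]  ⊢ p0, p0⊥

Result: YES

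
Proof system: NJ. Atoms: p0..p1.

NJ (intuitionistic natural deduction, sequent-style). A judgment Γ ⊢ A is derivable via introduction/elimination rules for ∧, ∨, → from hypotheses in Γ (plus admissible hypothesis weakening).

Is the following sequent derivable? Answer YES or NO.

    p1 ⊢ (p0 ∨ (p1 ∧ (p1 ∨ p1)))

Derivation trace:
[∨I₂] p1 ⊢ (p0 ∨ (p1 ∧ (p1 ∨ p1)))
  [∧I] p1 ⊢ (p1 ∧ (p1 ∨ p1))
    [Ax] p1 ⊢ p1
    [∨I₁] p1 ⊢ (p1 ∨ p1)
      [Ax] p1 ⊢ p1

Result: YES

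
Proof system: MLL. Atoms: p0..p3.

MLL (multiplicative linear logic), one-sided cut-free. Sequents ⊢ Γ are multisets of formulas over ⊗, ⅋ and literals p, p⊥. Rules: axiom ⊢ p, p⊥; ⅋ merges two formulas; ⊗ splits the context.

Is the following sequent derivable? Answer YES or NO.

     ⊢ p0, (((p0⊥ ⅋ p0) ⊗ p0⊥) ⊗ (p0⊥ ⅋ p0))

Proof tree:
[⊗]  ⊢ p0, (((p0⊥ ⅋ p0) ⊗ p0⊥) ⊗ (p0⊥ ⅋ p0))
  [⊗]  ⊢ p0, ((p0⊥ ⅋ p0) ⊗ p0⊥)
    [⅋]  ⊢ (p0⊥ ⅋ p0)
      [Ax]  ⊢ p0, p0⊥
    [Ax]  ⊢ p0, p0⊥
  [⅋]  ⊢ (p0⊥ ⅋ p0)
    [Ax]  ⊢ p0, p0⊥

Result: YES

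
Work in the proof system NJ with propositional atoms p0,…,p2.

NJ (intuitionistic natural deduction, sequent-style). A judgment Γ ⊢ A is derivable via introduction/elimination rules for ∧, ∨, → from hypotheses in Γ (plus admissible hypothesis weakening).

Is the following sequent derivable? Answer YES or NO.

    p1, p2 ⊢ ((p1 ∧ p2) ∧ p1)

Derivation trace:
[∧I] p1, p2 ⊢ ((p1 ∧ p2) ∧ p1)
  [∧I] p1, p2 ⊢ (p1 ∧ p2)
    [Ax] p1 ⊢ p1
    [Ax] p2 ⊢ p2
  [Ax] p1 ⊢ p1

Result: YES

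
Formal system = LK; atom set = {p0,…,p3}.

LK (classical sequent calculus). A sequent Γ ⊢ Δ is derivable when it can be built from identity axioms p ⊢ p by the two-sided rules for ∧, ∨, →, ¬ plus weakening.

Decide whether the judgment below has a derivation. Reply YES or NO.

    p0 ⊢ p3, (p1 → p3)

Enumerate valuations to refute Γ ⊢ Δ:
  v=0000: Γ:[p0=F] Δ:[p3=F, (p1 → p3)=T] refutes=False
  v=0001: Γ:[p0=F] Δ:[p3=T, (p1 → p3)=T] refutes=False
  v=0010: Γ:[p0=F] Δ:[p3=F, (p1 → p3)=T] refutes=False
  v=0011: Γ:[p0=F] Δ:[p3=T, (p1 → p3)=T] refutes=False
  v=0100: Γ:[p0=F] Δ:[p3=F, (p1 → p3)=F] refutes=False
  v=0101: Γ:[p0=F] Δ:[p3=T, (p1 → p3)=T] refutes=False
  v=0110: Γ:[p0=F] Δ:[p3=F, (p1 → p3)=F] refutes=False
  v=0111: Γ:[p0=F] Δ:[p3=T, (p1 → p3)=T] refutes=False
  v=1000: Γ:[p0=T] Δ:[p3=F, (p1 → p3)=T] refutes=False
  v=1001: Γ:[p0=T] Δ:[p3=T, (p1 → p3)=T] refutes=False
  v=1010: Γ:[p0=T] Δ:[p3=F, (p1 → p3)=T] refutes=False
  v=1011: Γ:[p0=T] Δ:[p3=T, (p1 → p3)=T] refutes=False
  v=1100: Γ:[p0=T] Δ:[p3=F, (p1 → p3)=F] refutes=True  ← countermodel

Result: NO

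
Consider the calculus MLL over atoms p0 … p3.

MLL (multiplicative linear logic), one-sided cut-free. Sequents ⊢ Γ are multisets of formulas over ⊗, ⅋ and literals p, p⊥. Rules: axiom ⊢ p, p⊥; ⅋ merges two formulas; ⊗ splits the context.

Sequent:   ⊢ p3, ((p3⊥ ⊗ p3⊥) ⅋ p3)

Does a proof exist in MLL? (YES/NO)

Derivation (root first):
[⅋]  ⊢ p3, ((p3⊥ ⊗ p3⊥) ⅋ p3)
  [⊗]  ⊢ p3, p3, (p3⊥ ⊗ p3⊥)
    [Ax]  ⊢ p3, p3⊥
    [Ax]  ⊢ p3, p3⊥

Result: YES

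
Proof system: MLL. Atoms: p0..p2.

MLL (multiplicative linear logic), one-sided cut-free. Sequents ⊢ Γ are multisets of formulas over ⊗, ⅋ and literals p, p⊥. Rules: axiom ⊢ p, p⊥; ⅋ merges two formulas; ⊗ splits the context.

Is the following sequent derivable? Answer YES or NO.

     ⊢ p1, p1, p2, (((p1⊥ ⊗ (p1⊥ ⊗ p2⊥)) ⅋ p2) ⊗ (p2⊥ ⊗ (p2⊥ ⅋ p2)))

Derivation trace:
[⊗]  ⊢ p1, p1, p2, (((p1⊥ ⊗ (p1⊥ ⊗ p2⊥)) ⅋ p2) ⊗ (p2⊥ ⊗ (p2⊥ ⅋ p2)))
  [⅋]  ⊢ p1, p1, ((p1⊥ ⊗ (p1⊥ ⊗ p2⊥)) ⅋ p2)
    [⊗]  ⊢ p1, p1, p2, (p1⊥ ⊗ (p1⊥ ⊗ p2⊥))
      [Ax]  ⊢ p1, p1⊥
      [⊗]  ⊢ p1, p2, (p1⊥ ⊗ p2⊥)
        [Ax]  ⊢ p1, p1⊥
        [Ax]  ⊢ p2, p2⊥
  [⊗]  ⊢ p2, (p2⊥ ⊗ (p2⊥ ⅋ p2))
    [Ax]  ⊢ p2, p2⊥
    [⅋]  ⊢ (p2⊥ ⅋ p2)
      [Ax]  ⊢ p2, p2⊥

Result: YES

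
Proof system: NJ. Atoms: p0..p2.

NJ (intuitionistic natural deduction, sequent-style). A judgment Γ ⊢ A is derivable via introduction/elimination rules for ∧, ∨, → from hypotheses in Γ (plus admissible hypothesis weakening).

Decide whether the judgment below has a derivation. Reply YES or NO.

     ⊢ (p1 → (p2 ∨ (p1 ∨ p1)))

Derivation trace:
[→I]  ⊢ (p1 → (p2 ∨ (p1 ∨ p1)))
  [∨I₂] p1 ⊢ (p2 ∨ (p1 ∨ p1))
    [∨I₂] p1 ⊢ (p1 ∨ p1)
      [Ax] p1 ⊢ p1

Result: YES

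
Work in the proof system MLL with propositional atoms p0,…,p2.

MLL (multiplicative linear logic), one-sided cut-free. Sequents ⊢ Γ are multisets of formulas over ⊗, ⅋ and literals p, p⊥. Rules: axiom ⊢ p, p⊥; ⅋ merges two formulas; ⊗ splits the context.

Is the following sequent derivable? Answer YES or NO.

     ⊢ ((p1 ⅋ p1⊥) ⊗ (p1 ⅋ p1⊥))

Derivation (root first):
[⊗]  ⊢ ((p1 ⅋ p1⊥) ⊗ (p1 ⅋ p1⊥))
  [⅋]  ⊢ (p1 ⅋ p1⊥)
    [Ax]  ⊢ p1, p1⊥
  [⅋]  ⊢ (p1 ⅋ p1⊥)
    [Ax]  ⊢ p1, p1⊥

Result: YES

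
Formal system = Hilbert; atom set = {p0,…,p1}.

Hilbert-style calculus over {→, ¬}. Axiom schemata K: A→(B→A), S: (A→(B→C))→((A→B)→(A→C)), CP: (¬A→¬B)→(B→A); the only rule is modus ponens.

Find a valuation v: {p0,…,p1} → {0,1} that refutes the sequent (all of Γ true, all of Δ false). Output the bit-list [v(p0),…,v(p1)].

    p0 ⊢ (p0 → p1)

Search for a countermodel by truth-table:
  v=00: Γ:[p0=F] Δ:[(p0 → p1)=T] refutes=False
  v=01: Γ:[p0=F] Δ:[(p0 → p1)=T] refutes=False
  v=10: Γ:[p0=T] Δ:[(p0 → p1)=F] refutes=True  ← countermodel

Result: [1, 0]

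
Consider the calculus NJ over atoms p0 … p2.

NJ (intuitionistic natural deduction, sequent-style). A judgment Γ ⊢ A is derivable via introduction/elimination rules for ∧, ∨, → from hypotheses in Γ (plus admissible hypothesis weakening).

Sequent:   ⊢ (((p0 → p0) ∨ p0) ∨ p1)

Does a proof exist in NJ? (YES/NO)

Derivation trace:
[∨I₁]  ⊢ (((p0 → p0) ∨ p0) ∨ p1)
  [∨I₁]  ⊢ ((p0 → p0) ∨ p0)
    [→I]  ⊢ (p0 → p0)
      [Ax] p0 ⊢ p0

Result: YES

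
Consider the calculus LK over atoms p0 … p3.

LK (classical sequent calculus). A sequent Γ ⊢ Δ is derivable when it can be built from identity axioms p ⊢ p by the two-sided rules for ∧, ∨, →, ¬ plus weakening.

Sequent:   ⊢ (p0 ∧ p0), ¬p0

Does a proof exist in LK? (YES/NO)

Proof tree:
[¬R]  ⊢ (p0 ∧ p0), ¬p0
  [∧R] p0 ⊢ (p0 ∧ p0)
    [Ax] p0 ⊢ p0
    [Ax] p0 ⊢ p0

Result: YES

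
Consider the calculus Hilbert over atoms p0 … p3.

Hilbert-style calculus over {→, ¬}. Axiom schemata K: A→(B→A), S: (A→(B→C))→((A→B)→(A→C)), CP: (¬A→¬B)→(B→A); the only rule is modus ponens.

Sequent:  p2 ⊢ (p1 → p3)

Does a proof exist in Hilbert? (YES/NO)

Enumerate valuations to refute Γ ⊢ Δ:
  v=0000: Γ:[p2=F] Δ:[(p1 → p3)=T] refutes=False
  v=0001: Γ:[p2=F] Δ:[(p1 → p3)=T] refutes=False
  v=0010: Γ:[p2=T] Δ:[(p1 → p3)=T] refutes=False
  v=0011: Γ:[p2=T] Δ:[(p1 → p3)=T] refutes=False
  v=0100: Γ:[p2=F] Δ:[(p1 → p3)=F] refutes=False
  v=0101: Γ:[p2=F] Δ:[(p1 → p3)=T] refutes=False
  v=0110: Γ:[p2=T] Δ:[(p1 → p3)=F] refutes=True  ← countermodel

Result: NO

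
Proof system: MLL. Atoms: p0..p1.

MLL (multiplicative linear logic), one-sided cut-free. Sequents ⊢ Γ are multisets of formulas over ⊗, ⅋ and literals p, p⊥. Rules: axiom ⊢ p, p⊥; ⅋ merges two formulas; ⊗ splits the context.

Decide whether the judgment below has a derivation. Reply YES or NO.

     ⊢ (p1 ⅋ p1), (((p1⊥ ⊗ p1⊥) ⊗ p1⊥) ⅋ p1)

Derivation (root first):
[⅋]  ⊢ (p1 ⅋ p1), (((p1⊥ ⊗ p1⊥) ⊗ p1⊥) ⅋ p1)
  [⅋]  ⊢ p1, ((p1⊥ ⊗ p1⊥) ⊗ p1⊥), (p1 ⅋ p1)
    [⊗]  ⊢ p1, p1, p1, ((p1⊥ ⊗ p1⊥) ⊗ p1⊥)
      [⊗]  ⊢ p1, p1, (p1⊥ ⊗ p1⊥)
        [Ax]  ⊢ p1, p1⊥
        [Ax]  ⊢ p1, p1⊥
      [Ax]  ⊢ p1, p1⊥

Result: YES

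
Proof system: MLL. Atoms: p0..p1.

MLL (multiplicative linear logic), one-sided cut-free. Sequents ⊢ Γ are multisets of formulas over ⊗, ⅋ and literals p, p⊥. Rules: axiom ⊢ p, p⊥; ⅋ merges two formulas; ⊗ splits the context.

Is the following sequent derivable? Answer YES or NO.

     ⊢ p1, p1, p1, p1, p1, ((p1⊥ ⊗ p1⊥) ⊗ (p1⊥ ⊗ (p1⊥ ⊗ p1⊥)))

Proof tree:
[⊗]  ⊢ p1, p1, p1, p1, p1, ((p1⊥ ⊗ p1⊥) ⊗ (p1⊥ ⊗ (p1⊥ ⊗ p1⊥)))
  [⊗]  ⊢ p1, p1, (p1⊥ ⊗ p1⊥)
    [Ax]  ⊢ p1, p1⊥
    [Ax]  ⊢ p1, p1⊥
  [⊗]  ⊢ p1, p1, p1, (p1⊥ ⊗ (p1⊥ ⊗ p1⊥))
    [Ax]  ⊢ p1, p1⊥
    [⊗]  ⊢ p1, p1, (p1⊥ ⊗ p1⊥)
      [Ax]  ⊢ p1, p1⊥
      [Ax]  ⊢ p1, p1⊥

Result: YES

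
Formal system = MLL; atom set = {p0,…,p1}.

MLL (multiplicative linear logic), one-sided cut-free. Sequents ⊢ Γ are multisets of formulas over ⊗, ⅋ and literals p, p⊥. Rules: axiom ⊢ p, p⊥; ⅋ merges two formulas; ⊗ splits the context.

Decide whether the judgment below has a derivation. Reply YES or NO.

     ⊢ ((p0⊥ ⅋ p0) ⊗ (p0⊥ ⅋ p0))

Derivation trace:
[⊗]  ⊢ ((p0⊥ ⅋ p0) ⊗ (p0⊥ ⅋ p0))
  [⅋]  ⊢ (p0⊥ ⅋ p0)
    [Ax]  ⊢ p0, p0⊥
  [⅋]  ⊢ (p0⊥ ⅋ p0)
    [Ax]  ⊢ p0, p0⊥

Result: YES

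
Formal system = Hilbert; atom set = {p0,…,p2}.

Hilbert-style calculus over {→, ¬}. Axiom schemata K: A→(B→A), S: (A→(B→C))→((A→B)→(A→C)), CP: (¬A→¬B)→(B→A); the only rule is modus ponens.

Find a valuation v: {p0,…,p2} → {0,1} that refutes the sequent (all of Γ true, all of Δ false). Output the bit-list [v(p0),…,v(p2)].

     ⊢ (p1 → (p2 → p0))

Search for a countermodel by truth-table:
  v=000: Γ:[] Δ:[(p1 → (p2 → p0))=T] refutes=False
  v=001: Γ:[] Δ:[(p1 → (p2 → p0))=T] refutes=False
  v=010: Γ:[] Δ:[(p1 → (p2 → p0))=T] refutes=False
  v=011: Γ:[] Δ:[(p1 → (p2 → p0))=F] refutes=True  ← countermodel

Result: [0, 1, 1]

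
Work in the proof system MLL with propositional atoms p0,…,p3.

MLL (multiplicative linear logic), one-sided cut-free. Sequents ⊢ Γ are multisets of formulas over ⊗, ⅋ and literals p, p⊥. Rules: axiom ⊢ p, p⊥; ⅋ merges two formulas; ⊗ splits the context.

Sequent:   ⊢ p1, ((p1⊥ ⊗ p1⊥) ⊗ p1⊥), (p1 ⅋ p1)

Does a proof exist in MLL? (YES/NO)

Derivation trace:
[⅋]  ⊢ p1, ((p1⊥ ⊗ p1⊥) ⊗ p1⊥), (p1 ⅋ p1)
  [⊗]  ⊢ p1, p1, p1, ((p1⊥ ⊗ p1⊥) ⊗ p1⊥)
    [⊗]  ⊢ p1, p1, (p1⊥ ⊗ p1⊥)
      [Ax]  ⊢ p1, p1⊥
      [Ax]  ⊢ p1, p1⊥
    [Ax]  ⊢ p1, p1⊥

Result: YES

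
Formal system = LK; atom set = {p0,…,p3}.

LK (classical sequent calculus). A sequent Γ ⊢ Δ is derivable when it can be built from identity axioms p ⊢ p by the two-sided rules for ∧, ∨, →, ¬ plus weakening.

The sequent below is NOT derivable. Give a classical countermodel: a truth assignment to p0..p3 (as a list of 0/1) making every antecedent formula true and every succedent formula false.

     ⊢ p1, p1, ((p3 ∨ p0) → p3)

Search for a countermodel by truth-table:
  v=0000: Γ:[] Δ:[p1=F, p1=F, ((p3 ∨ p0) → p3)=T] refutes=False
  v=0001: Γ:[] Δ:[p1=F, p1=F, ((p3 ∨ p0) → p3)=T] refutes=False
  v=0010: Γ:[] Δ:[p1=F, p1=F, ((p3 ∨ p0) → p3)=T] refutes=False
  v=0011: Γ:[] Δ:[p1=F, p1=F, ((p3 ∨ p0) → p3)=T] refutes=False
  v=0100: Γ:[] Δ:[p1=T, p1=T, ((p3 ∨ p0) → p3)=T] refutes=False
  v=0101: Γ:[] Δ:[p1=T, p1=T, ((p3 ∨ p0) → p3)=T] refutes=False
  v=0110: Γ:[] Δ:[p1=T, p1=T, ((p3 ∨ p0) → p3)=T] refutes=False
  v=0111: Γ:[] Δ:[p1=T, p1=T, ((p3 ∨ p0) → p3)=T] refutes=False
  v=1000: Γ:[] Δ:[p1=F, p1=F, ((p3 ∨ p0) → p3)=F] refutes=True  ← countermodel

Result: [1, 0, 0, 0]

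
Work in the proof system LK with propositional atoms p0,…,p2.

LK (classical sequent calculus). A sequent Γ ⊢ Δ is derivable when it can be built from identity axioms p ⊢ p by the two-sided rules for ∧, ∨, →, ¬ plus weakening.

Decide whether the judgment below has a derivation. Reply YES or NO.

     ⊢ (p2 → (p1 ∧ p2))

Enumerate valuations to refute Γ ⊢ Δ:
  v=000: Γ:[] Δ:[(p2 → (p1 ∧ p2))=T] refutes=False
  v=001: Γ:[] Δ:[(p2 → (p1 ∧ p2))=F] refutes=True  ← countermodel

Result: NO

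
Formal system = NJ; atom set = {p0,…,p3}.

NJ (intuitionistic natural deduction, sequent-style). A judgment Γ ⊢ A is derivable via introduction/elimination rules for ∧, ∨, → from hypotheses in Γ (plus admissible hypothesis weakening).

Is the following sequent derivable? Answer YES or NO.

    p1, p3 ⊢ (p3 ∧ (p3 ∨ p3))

Derivation (root first):
[∧I] p1, p3 ⊢ (p3 ∧ (p3 ∨ p3))
  [Ax] p3 ⊢ p3
  [Wk] p3, p1 ⊢ (p3 ∨ p3)
    [∨I₂] p3 ⊢ (p3 ∨ p3)
      [Ax] p3 ⊢ p3

Result: YES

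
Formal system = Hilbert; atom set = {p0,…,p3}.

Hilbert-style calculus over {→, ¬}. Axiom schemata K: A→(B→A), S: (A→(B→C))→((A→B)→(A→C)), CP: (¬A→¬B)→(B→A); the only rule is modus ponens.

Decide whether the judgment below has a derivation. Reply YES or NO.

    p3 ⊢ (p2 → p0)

Search for a countermodel by truth-table:
  v=0000: Γ:[p3=F] Δ:[(p2 → p0)=T] refutes=False
  v=0001: Γ:[p3=T] Δ:[(p2 → p0)=T] refutes=False
  v=0010: Γ:[p3=F] Δ:[(p2 → p0)=F] refutes=False
  v=0011: Γ:[p3=T] Δ:[(p2 → p0)=F] refutes=True  ← countermodel

Result: NO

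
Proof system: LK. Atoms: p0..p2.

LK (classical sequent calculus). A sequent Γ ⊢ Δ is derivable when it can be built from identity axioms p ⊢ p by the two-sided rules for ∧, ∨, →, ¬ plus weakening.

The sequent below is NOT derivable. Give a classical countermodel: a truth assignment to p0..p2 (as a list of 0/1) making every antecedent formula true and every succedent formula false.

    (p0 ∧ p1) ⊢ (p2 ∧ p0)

Search for a countermodel by truth-table:
  v=000: Γ:[(p0 ∧ p1)=F] Δ:[(p2 ∧ p0)=F] refutes=False
  v=001: Γ:[(p0 ∧ p1)=F] Δ:[(p2 ∧ p0)=F] refutes=False
  v=010: Γ:[(p0 ∧ p1)=F] Δ:[(p2 ∧ p0)=F] refutes=False
  v=011: Γ:[(p0 ∧ p1)=F] Δ:[(p2 ∧ p0)=F] refutes=False
  v=100: Γ:[(p0 ∧ p1)=F] Δ:[(p2 ∧ p0)=F] refutes=False
  v=101: Γ:[(p0 ∧ p1)=F] Δ:[(p2 ∧ p0)=T] refutes=False
  v=110: Γ:[(p0 ∧ p1)=T] Δ:[(p2 ∧ p0)=F] refutes=True  ← countermodel

Result: [1, 1, 0]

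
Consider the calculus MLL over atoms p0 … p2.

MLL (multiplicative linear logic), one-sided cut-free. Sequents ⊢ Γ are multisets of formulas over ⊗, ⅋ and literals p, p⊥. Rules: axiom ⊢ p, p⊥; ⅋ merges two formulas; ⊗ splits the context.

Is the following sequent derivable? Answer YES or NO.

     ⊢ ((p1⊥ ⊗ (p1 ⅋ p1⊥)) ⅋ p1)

Derivation trace:
[⅋]  ⊢ ((p1⊥ ⊗ (p1 ⅋ p1⊥)) ⅋ p1)
  [⊗]  ⊢ p1, (p1⊥ ⊗ (p1 ⅋ p1⊥))
    [Ax]  ⊢ p1, p1⊥
    [⅋]  ⊢ (p1 ⅋ p1⊥)
      [Ax]  ⊢ p1, p1⊥

Result: YES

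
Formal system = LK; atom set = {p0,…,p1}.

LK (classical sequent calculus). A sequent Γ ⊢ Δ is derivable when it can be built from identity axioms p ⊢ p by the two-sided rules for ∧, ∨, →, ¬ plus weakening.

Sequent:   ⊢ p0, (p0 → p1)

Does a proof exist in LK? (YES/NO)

Derivation (root first):
[→R]  ⊢ p0, (p0 → p1)
  [WR] p0 ⊢ p0, p1
    [Ax] p0 ⊢ p0

Result: YES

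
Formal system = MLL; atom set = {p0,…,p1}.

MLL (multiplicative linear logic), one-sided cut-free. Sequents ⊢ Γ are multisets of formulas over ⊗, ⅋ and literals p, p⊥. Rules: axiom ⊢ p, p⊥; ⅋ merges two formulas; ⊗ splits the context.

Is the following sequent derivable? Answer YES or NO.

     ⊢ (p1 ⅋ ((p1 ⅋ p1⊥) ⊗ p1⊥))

Derivation trace:
[⅋]  ⊢ (p1 ⅋ ((p1 ⅋ p1⊥) ⊗ p1⊥))
  [⊗]  ⊢ p1, ((p1 ⅋ p1⊥) ⊗ p1⊥)
    [⅋]  ⊢ (p1 ⅋ p1⊥)
      [Ax]  ⊢ p1, p1⊥
    [Ax]  ⊢ p1, p1⊥

Result: YES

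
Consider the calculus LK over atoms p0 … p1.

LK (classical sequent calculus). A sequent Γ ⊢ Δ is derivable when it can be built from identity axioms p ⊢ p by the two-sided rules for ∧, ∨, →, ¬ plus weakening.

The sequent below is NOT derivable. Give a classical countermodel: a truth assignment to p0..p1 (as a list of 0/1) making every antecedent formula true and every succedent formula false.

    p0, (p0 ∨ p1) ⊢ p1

Search for a countermodel by truth-table:
  v=00: Γ:[p0=F, (p0 ∨ p1)=F] Δ:[p1=F] refutes=False
  v=01: Γ:[p0=F, (p0 ∨ p1)=T] Δ:[p1=T] refutes=False
  v=10: Γ:[p0=T, (p0 ∨ p1)=T] Δ:[p1=F] refutes=True  ← countermodel

Result: [1, 0]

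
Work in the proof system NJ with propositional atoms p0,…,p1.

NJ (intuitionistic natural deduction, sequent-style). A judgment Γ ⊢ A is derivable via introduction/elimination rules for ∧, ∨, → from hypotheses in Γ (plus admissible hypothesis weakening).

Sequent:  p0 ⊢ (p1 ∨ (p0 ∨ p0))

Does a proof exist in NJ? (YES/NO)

Derivation (root first):
[∨I₂] p0 ⊢ (p1 ∨ (p0 ∨ p0))
  [∨I₁] p0 ⊢ (p0 ∨ p0)
    [Ax] p0 ⊢ p0

Result: YES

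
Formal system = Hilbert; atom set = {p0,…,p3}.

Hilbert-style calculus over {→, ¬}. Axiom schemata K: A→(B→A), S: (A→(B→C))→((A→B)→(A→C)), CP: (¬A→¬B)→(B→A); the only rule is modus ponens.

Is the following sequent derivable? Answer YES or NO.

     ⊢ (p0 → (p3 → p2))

Search for a countermodel by truth-table:
  v=0000: Γ:[] Δ:[(p0 → (p3 → p2))=T] refutes=False
  v=0001: Γ:[] Δ:[(p0 → (p3 → p2))=T] refutes=False
  v=0010: Γ:[] Δ:[(p0 → (p3 → p2))=T] refutes=False
  v=0011: Γ:[] Δ:[(p0 → (p3 → p2))=T] refutes=False
  v=0100: Γ:[] Δ:[(p0 → (p3 → p2))=T] refutes=False
  v=0101: Γ:[] Δ:[(p0 → (p3 → p2))=T] refutes=False
  v=0110: Γ:[] Δ:[(p0 → (p3 → p2))=T] refutes=False
  v=0111: Γ:[] Δ:[(p0 → (p3 → p2))=T] refutes=False
  v=1000: Γ:[] Δ:[(p0 → (p3 → p2))=T] refutes=False
  v=1001: Γ:[] Δ:[(p0 → (p3 → p2))=F] refutes=True  ← countermodel

Result: NO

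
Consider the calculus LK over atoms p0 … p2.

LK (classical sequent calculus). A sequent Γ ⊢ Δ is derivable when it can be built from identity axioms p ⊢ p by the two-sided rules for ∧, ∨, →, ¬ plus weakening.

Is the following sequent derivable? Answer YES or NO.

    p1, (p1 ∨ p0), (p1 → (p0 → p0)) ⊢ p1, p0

Derivation (root first):
[→L] p1, (p1 ∨ p0), (p1 → (p0 → p0)) ⊢ p1, p0
  [Ax] p1 ⊢ p1
  [→L] (p1 ∨ p0), (p0 → p0) ⊢ p1, p0
    [∨L] (p1 ∨ p0) ⊢ p1, p0
      [Ax] p1 ⊢ p1
      [WR] p0 ⊢ p0, p0
        [Ax] p0 ⊢ p0
    [WR] p0 ⊢ p0, p1
      [Ax] p0 ⊢ p0

Result: YES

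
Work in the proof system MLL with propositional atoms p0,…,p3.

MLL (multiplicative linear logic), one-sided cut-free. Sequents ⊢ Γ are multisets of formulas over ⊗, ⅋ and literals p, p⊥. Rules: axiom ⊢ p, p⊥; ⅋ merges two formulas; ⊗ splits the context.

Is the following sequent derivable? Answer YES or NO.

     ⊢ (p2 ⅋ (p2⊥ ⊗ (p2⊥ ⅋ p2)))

Derivation trace:
[⅋]  ⊢ (p2 ⅋ (p2⊥ ⊗ (p2⊥ ⅋ p2)))
  [⊗]  ⊢ p2, (p2⊥ ⊗ (p2⊥ ⅋ p2))
    [Ax]  ⊢ p2, p2⊥
    [⅋]  ⊢ (p2⊥ ⅋ p2)
      [Ax]  ⊢ p2, p2⊥

Result: YES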